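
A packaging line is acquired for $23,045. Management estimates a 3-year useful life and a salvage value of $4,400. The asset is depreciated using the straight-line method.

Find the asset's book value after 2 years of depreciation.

Depreciable base = $23,045 − $4,400 = $18,645.
Annual expense = $18,645 / 3 = $6,215.
End of year 1: book value $16,830.
End of year 2: book value $10,615.

$10,615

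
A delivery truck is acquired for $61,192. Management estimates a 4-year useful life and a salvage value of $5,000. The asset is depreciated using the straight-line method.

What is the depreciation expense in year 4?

$14,048

Depreciable base = $61,192 − $5,000 = $56,192.
Annual expense = $56,192 / 4 = $14,048.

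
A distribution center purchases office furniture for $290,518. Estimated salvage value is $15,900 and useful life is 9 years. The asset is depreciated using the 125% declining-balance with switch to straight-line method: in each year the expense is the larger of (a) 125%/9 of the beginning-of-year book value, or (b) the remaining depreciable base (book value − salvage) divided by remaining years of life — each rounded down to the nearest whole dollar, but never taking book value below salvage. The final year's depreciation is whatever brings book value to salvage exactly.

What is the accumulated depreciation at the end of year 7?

$218,082

Depreciable base = $290,518 − $15,900 = $274,618.
Year 1: DB = ⌊$290,518 × 125%/9⌋ = $40,349; SL = ⌊$274,618/9⌋ = $30,513 → take DB $40,349. Book value $250,169.
Year 2: DB = ⌊$250,169 × 125%/9⌋ = $34,745; SL = ⌊$234,269/8⌋ = $29,283 → take DB $34,745. Book value $215,424.
Year 3: DB = ⌊$215,424 × 125%/9⌋ = $29,920; SL = ⌊$199,524/7⌋ = $28,503 → take DB $29,920. Book value $185,504.
Year 4: DB = ⌊$185,504 × 125%/9⌋ = $25,764; SL = ⌊$169,604/6⌋ = $28,267 → take SL $28,267. Book value $157,237.
Year 5: DB = ⌊$157,237 × 125%/9⌋ = $21,838; SL = ⌊$141,337/5⌋ = $28,267 → take SL $28,267. Book value $128,970.
Year 6: DB = ⌊$128,970 × 125%/9⌋ = $17,912; SL = ⌊$113,070/4⌋ = $28,267 → take SL $28,267. Book value $100,703.
Year 7: DB = ⌊$100,703 × 125%/9⌋ = $13,986; SL = ⌊$84,803/3⌋ = $28,267 → take SL $28,267. Book value $72,436.
Accumulated through year 7 = $290,518 − $72,436 = $218,082.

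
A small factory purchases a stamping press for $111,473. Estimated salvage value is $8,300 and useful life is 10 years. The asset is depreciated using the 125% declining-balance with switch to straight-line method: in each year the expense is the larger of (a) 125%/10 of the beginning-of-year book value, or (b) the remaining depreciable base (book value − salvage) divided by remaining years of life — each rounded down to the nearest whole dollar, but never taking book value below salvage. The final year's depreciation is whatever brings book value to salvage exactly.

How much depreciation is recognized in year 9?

$9,483

Depreciable base = $111,473 − $8,300 = $103,173.
Year 1: DB = ⌊$111,473 × 125%/10⌋ = $13,934; SL = ⌊$103,173/10⌋ = $10,317 → take DB $13,934. Book value $97,539.
Year 2: DB = ⌊$97,539 × 125%/10⌋ = $12,192; SL = ⌊$89,239/9⌋ = $9,915 → take DB $12,192. Book value $85,347.
Year 3: DB = ⌊$85,347 × 125%/10⌋ = $10,668; SL = ⌊$77,047/8⌋ = $9,630 → take DB $10,668. Book value $74,679.
Year 4: DB = ⌊$74,679 × 125%/10⌋ = $9,334; SL = ⌊$66,379/7⌋ = $9,482 → take SL $9,482. Book value $65,197.
Year 5: DB = ⌊$65,197 × 125%/10⌋ = $8,149; SL = ⌊$56,897/6⌋ = $9,482 → take SL $9,482. Book value $55,715.
Year 6: DB = ⌊$55,715 × 125%/10⌋ = $6,964; SL = ⌊$47,415/5⌋ = $9,483 → take SL $9,483. Book value $46,232.
Year 7: DB = ⌊$46,232 × 125%/10⌋ = $5,779; SL = ⌊$37,932/4⌋ = $9,483 → take SL $9,483. Book value $36,749.
Year 8: DB = ⌊$36,749 × 125%/10⌋ = $4,593; SL = ⌊$28,449/3⌋ = $9,483 → take SL $9,483. Book value $27,266.
Year 9: DB = ⌊$27,266 × 125%/10⌋ = $3,408; SL = ⌊$18,966/2⌋ = $9,483 → take SL $9,483. Book value $17,783.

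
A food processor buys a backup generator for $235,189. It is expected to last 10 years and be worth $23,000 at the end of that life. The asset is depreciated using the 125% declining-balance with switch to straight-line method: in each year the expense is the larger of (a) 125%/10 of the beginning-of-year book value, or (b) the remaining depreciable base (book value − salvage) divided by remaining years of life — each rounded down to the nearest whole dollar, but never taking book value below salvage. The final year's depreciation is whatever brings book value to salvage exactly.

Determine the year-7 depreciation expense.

$19,144

Depreciable base = $235,189 − $23,000 = $212,189.
Year 1: DB = ⌊$235,189 × 125%/10⌋ = $29,398; SL = ⌊$212,189/10⌋ = $21,218 → take DB $29,398. Book value $205,791.
Year 2: DB = ⌊$205,791 × 125%/10⌋ = $25,723; SL = ⌊$182,791/9⌋ = $20,310 → take DB $25,723. Book value $180,068.
Year 3: DB = ⌊$180,068 × 125%/10⌋ = $22,508; SL = ⌊$157,068/8⌋ = $19,633 → take DB $22,508. Book value $157,560.
Year 4: DB = ⌊$157,560 × 125%/10⌋ = $19,695; SL = ⌊$134,560/7⌋ = $19,222 → take DB $19,695. Book value $137,865.
Year 5: DB = ⌊$137,865 × 125%/10⌋ = $17,233; SL = ⌊$114,865/6⌋ = $19,144 → take SL $19,144. Book value $118,721.
Year 6: DB = ⌊$118,721 × 125%/10⌋ = $14,840; SL = ⌊$95,721/5⌋ = $19,144 → take SL $19,144. Book value $99,577.
Year 7: DB = ⌊$99,577 × 125%/10⌋ = $12,447; SL = ⌊$76,577/4⌋ = $19,144 → take SL $19,144. Book value $80,433.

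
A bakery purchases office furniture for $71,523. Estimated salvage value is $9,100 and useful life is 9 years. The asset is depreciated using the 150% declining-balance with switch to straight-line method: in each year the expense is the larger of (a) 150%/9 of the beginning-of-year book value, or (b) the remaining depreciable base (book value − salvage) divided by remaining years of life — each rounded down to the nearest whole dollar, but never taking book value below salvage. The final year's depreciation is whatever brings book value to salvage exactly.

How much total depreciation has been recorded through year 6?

$47,689

Depreciable base = $71,523 − $9,100 = $62,423.
Year 1: DB = ⌊$71,523 × 150%/9⌋ = $11,920; SL = ⌊$62,423/9⌋ = $6,935 → take DB $11,920. Book value $59,603.
Year 2: DB = ⌊$59,603 × 150%/9⌋ = $9,933; SL = ⌊$50,503/8⌋ = $6,312 → take DB $9,933. Book value $49,670.
Year 3: DB = ⌊$49,670 × 150%/9⌋ = $8,278; SL = ⌊$40,570/7⌋ = $5,795 → take DB $8,278. Book value $41,392.
Year 4: DB = ⌊$41,392 × 150%/9⌋ = $6,898; SL = ⌊$32,292/6⌋ = $5,382 → take DB $6,898. Book value $34,494.
Year 5: DB = ⌊$34,494 × 150%/9⌋ = $5,749; SL = ⌊$25,394/5⌋ = $5,078 → take DB $5,749. Book value $28,745.
Year 6: DB = ⌊$28,745 × 150%/9⌋ = $4,790; SL = ⌊$19,645/4⌋ = $4,911 → take SL $4,911. Book value $23,834.
Accumulated through year 6 = $71,523 − $23,834 = $47,689.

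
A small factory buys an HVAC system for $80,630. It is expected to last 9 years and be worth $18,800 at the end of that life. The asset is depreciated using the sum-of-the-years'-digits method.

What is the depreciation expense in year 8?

$2,748

Depreciable base = $80,630 − $18,800 = $61,830.
Sum of the years' digits = 9+8+7+6+5+4+3+2+1 = 45.
Year 1: $61,830 × 9/45 = $12,366. Book value $68,264.
Year 2: $61,830 × 8/45 = $10,992. Book value $57,272.
Year 3: $61,830 × 7/45 = $9,618. Book value $47,654.
Year 4: $61,830 × 6/45 = $8,244. Book value $39,410.
Year 5: $61,830 × 5/45 = $6,870. Book value $32,540.
Year 6: $61,830 × 4/45 = $5,496. Book value $27,044.
Year 7: $61,830 × 3/45 = $4,122. Book value $22,922.
Year 8: $61,830 × 2/45 = $2,748. Book value $20,174.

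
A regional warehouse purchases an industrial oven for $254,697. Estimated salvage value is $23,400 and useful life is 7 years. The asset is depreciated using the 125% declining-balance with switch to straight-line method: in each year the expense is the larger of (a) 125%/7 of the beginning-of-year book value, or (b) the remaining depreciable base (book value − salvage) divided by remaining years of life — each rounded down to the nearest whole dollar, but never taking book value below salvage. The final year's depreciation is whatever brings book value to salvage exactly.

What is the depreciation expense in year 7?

$29,442

Depreciable base = $254,697 − $23,400 = $231,297.
Year 1: DB = ⌊$254,697 × 125%/7⌋ = $45,481; SL = ⌊$231,297/7⌋ = $33,042 → take DB $45,481. Book value $209,216.
Year 2: DB = ⌊$209,216 × 125%/7⌋ = $37,360; SL = ⌊$185,816/6⌋ = $30,969 → take DB $37,360. Book value $171,856.
Year 3: DB = ⌊$171,856 × 125%/7⌋ = $30,688; SL = ⌊$148,456/5⌋ = $29,691 → take DB $30,688. Book value $141,168.
Year 4: DB = ⌊$141,168 × 125%/7⌋ = $25,208; SL = ⌊$117,768/4⌋ = $29,442 → take SL $29,442. Book value $111,726.
Year 5: DB = ⌊$111,726 × 125%/7⌋ = $19,951; SL = ⌊$88,326/3⌋ = $29,442 → take SL $29,442. Book value $82,284.
Year 6: DB = ⌊$82,284 × 125%/7⌋ = $14,693; SL = ⌊$58,884/2⌋ = $29,442 → take SL $29,442. Book value $52,842.
Year 7 (final): $52,842 − $23,400 = $29,442. Book value $23,400.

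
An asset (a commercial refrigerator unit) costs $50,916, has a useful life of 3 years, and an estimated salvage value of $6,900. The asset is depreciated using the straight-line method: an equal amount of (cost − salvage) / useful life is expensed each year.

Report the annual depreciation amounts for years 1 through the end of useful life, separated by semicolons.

$14,672; $14,672; $14,672

Depreciable base = $50,916 − $6,900 = $44,016.
Annual expense = $44,016 / 3 = $14,672.
End of year 1: book value $36,244.
End of year 2: book value $21,572.
End of year 3: book value $6,900.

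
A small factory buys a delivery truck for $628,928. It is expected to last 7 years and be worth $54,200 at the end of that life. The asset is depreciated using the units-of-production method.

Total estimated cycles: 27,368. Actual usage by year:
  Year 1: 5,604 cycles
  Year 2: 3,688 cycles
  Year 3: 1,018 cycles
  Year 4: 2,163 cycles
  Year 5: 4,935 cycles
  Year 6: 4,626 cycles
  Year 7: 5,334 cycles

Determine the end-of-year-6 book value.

$166,214

Depreciable base = $628,928 − $54,200 = $574,728.
Rate = $574,728 / 27,368 cycles = $21 per cycle.
Year 1: 5,604 × $21 = $117,684. Book value $511,244.
Year 2: 3,688 × $21 = $77,448. Book value $433,796.
Year 3: 1,018 × $21 = $21,378. Book value $412,418.
Year 4: 2,163 × $21 = $45,423. Book value $366,995.
Year 5: 4,935 × $21 = $103,635. Book value $263,360.
Year 6: 4,626 × $21 = $97,146. Book value $166,214.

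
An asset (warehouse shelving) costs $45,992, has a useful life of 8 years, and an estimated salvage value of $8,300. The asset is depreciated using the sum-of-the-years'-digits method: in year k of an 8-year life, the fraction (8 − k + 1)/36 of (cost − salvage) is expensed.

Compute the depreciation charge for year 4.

Depreciable base = $45,992 − $8,300 = $37,692.
Sum of the years' digits = 8+7+6+5+4+3+2+1 = 36.
Year 1: $37,692 × 8/36 = $8,376. Book value $37,616.
Year 2: $37,692 × 7/36 = $7,329. Book value $30,287.
Year 3: $37,692 × 6/36 = $6,282. Book value $24,005.
Year 4: $37,692 × 5/36 = $5,235. Book value $18,770.

$5,235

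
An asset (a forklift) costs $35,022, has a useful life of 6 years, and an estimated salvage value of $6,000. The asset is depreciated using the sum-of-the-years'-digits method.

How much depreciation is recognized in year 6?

Depreciable base = $35,022 − $6,000 = $29,022.
Sum of the years' digits = 6+5+4+3+2+1 = 21.
Year 1: $29,022 × 6/21 = $8,292. Book value $26,730.
Year 2: $29,022 × 5/21 = $6,910. Book value $19,820.
Year 3: $29,022 × 4/21 = $5,528. Book value $14,292.
Year 4: $29,022 × 3/21 = $4,146. Book value $10,146.
Year 5: $29,022 × 2/21 = $2,764. Book value $7,382.
Year 6: $29,022 × 1/21 = $1,382. Book value $6,000.

$1,382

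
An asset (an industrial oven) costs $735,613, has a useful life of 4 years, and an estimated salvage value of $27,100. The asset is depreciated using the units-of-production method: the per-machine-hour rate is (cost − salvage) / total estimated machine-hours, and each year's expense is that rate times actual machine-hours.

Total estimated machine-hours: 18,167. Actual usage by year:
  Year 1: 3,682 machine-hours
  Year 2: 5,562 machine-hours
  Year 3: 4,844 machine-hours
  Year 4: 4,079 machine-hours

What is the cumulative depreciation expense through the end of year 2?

Depreciable base = $735,613 − $27,100 = $708,513.
Rate = $708,513 / 18,167 machine-hours = $39 per machine-hour.
Year 1: 3,682 × $39 = $143,598. Book value $592,015.
Year 2: 5,562 × $39 = $216,918. Book value $375,097.
Accumulated through year 2 = $735,613 − $375,097 = $360,516.

$360,516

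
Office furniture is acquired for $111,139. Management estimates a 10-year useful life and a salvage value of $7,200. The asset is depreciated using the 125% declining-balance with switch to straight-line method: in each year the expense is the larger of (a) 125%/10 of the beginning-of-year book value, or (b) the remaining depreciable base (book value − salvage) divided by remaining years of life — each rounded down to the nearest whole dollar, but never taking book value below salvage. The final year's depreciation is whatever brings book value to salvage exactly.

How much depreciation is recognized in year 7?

Depreciable base = $111,139 − $7,200 = $103,939.
Year 1: DB = ⌊$111,139 × 125%/10⌋ = $13,892; SL = ⌊$103,939/10⌋ = $10,393 → take DB $13,892. Book value $97,247.
Year 2: DB = ⌊$97,247 × 125%/10⌋ = $12,155; SL = ⌊$90,047/9⌋ = $10,005 → take DB $12,155. Book value $85,092.
Year 3: DB = ⌊$85,092 × 125%/10⌋ = $10,636; SL = ⌊$77,892/8⌋ = $9,736 → take DB $10,636. Book value $74,456.
Year 4: DB = ⌊$74,456 × 125%/10⌋ = $9,307; SL = ⌊$67,256/7⌋ = $9,608 → take SL $9,608. Book value $64,848.
Year 5: DB = ⌊$64,848 × 125%/10⌋ = $8,106; SL = ⌊$57,648/6⌋ = $9,608 → take SL $9,608. Book value $55,240.
Year 6: DB = ⌊$55,240 × 125%/10⌋ = $6,905; SL = ⌊$48,040/5⌋ = $9,608 → take SL $9,608. Book value $45,632.
Year 7: DB = ⌊$45,632 × 125%/10⌋ = $5,704; SL = ⌊$38,432/4⌋ = $9,608 → take SL $9,608. Book value $36,024.

$9,608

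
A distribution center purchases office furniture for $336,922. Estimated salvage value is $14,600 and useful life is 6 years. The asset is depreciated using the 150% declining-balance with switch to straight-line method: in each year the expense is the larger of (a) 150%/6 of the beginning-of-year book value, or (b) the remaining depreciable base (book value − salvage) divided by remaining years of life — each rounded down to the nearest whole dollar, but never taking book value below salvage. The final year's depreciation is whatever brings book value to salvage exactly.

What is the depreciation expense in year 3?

Depreciable base = $336,922 − $14,600 = $322,322.
Year 1: DB = ⌊$336,922 × 150%/6⌋ = $84,230; SL = ⌊$322,322/6⌋ = $53,720 → take DB $84,230. Book value $252,692.
Year 2: DB = ⌊$252,692 × 150%/6⌋ = $63,173; SL = ⌊$238,092/5⌋ = $47,618 → take DB $63,173. Book value $189,519.
Year 3: DB = ⌊$189,519 × 150%/6⌋ = $47,379; SL = ⌊$174,919/4⌋ = $43,729 → take DB $47,379. Book value $142,140.

$47,379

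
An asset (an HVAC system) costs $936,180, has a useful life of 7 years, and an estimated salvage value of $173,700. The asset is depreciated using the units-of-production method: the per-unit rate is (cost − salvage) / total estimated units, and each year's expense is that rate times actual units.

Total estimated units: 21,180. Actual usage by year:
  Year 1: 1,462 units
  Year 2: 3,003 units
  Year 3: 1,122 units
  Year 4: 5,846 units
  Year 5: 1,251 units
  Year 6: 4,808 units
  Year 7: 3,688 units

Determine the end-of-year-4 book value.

$524,592

Depreciable base = $936,180 − $173,700 = $762,480.
Rate = $762,480 / 21,180 units = $36 per unit.
Year 1: 1,462 × $36 = $52,632. Book value $883,548.
Year 2: 3,003 × $36 = $108,108. Book value $775,440.
Year 3: 1,122 × $36 = $40,392. Book value $735,048.
Year 4: 5,846 × $36 = $210,456. Book value $524,592.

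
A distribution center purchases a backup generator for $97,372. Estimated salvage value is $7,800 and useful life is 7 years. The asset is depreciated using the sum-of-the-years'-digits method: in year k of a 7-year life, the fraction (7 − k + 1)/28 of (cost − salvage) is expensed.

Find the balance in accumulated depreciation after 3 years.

$57,582

Depreciable base = $97,372 − $7,800 = $89,572.
Sum of the years' digits = 7+6+5+4+3+2+1 = 28.
Year 1: $89,572 × 7/28 = $22,393. Book value $74,979.
Year 2: $89,572 × 6/28 = $19,194. Book value $55,785.
Year 3: $89,572 × 5/28 = $15,995. Book value $39,790.
Accumulated through year 3 = $97,372 − $39,790 = $57,582.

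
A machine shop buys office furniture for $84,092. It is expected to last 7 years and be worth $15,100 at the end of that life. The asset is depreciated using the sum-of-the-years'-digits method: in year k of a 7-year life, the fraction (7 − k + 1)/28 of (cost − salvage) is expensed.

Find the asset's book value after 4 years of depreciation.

Depreciable base = $84,092 − $15,100 = $68,992.
Sum of the years' digits = 7+6+5+4+3+2+1 = 28.
Year 1: $68,992 × 7/28 = $17,248. Book value $66,844.
Year 2: $68,992 × 6/28 = $14,784. Book value $52,060.
Year 3: $68,992 × 5/28 = $12,320. Book value $39,740.
Year 4: $68,992 × 4/28 = $9,856. Book value $29,884.

$29,884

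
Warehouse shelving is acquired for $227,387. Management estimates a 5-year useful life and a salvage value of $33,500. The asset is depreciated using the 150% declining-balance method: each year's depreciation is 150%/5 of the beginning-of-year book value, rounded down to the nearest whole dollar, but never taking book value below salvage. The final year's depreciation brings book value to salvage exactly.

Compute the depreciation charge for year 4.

$23,398

Depreciable base = $227,387 − $33,500 = $193,887.
Year 1: ⌊$227,387 × 150%/5⌋ = $68,216. Book value $159,171.
Year 2: ⌊$159,171 × 150%/5⌋ = $47,751. Book value $111,420.
Year 3: ⌊$111,420 × 150%/5⌋ = $33,426. Book value $77,994.
Year 4: ⌊$77,994 × 150%/5⌋ = $23,398. Book value $54,596.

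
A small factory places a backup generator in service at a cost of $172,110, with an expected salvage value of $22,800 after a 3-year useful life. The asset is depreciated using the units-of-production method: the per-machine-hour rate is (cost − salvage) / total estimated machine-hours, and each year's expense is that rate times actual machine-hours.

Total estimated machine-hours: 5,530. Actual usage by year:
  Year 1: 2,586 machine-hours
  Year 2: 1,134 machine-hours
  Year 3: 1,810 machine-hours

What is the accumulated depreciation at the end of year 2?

Depreciable base = $172,110 − $22,800 = $149,310.
Rate = $149,310 / 5,530 machine-hours = $27 per machine-hour.
Year 1: 2,586 × $27 = $69,822. Book value $102,288.
Year 2: 1,134 × $27 = $30,618. Book value $71,670.
Accumulated through year 2 = $172,110 − $71,670 = $100,440.

$100,440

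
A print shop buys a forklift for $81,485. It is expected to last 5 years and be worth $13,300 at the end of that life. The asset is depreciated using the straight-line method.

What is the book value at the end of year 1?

Depreciable base = $81,485 − $13,300 = $68,185.
Annual expense = $68,185 / 5 = $13,637.
End of year 1: book value $67,848.

$67,848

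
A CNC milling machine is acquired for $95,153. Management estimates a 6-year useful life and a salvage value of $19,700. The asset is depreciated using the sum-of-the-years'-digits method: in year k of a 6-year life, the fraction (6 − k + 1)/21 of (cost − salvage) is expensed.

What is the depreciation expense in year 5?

$7,186

Depreciable base = $95,153 − $19,700 = $75,453.
Sum of the years' digits = 6+5+4+3+2+1 = 21.
Year 1: $75,453 × 6/21 = $21,558. Book value $73,595.
Year 2: $75,453 × 5/21 = $17,965. Book value $55,630.
Year 3: $75,453 × 4/21 = $14,372. Book value $41,258.
Year 4: $75,453 × 3/21 = $10,779. Book value $30,479.
Year 5: $75,453 × 2/21 = $7,186. Book value $23,293.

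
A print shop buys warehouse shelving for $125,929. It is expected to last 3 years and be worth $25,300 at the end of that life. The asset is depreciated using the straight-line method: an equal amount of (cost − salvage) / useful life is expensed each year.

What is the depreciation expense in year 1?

Depreciable base = $125,929 − $25,300 = $100,629.
Annual expense = $100,629 / 3 = $33,543.

$33,543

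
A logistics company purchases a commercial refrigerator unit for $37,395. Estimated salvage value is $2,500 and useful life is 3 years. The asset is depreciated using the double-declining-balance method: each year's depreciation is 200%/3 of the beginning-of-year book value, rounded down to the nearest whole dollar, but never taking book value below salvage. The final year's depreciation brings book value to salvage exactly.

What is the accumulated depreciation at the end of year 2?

Depreciable base = $37,395 − $2,500 = $34,895.
Year 1: ⌊$37,395 × 200%/3⌋ = $24,930. Book value $12,465.
Year 2: ⌊$12,465 × 200%/3⌋ = $8,310. Book value $4,155.
Accumulated through year 2 = $37,395 − $4,155 = $33,240.

$33,240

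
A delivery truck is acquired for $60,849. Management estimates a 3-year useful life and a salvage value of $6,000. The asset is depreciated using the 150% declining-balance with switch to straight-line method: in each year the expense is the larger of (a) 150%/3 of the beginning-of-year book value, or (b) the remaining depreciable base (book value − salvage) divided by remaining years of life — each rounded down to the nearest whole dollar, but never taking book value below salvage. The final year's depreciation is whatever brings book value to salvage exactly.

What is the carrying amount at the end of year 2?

$15,213

Depreciable base = $60,849 − $6,000 = $54,849.
Year 1: DB = ⌊$60,849 × 150%/3⌋ = $30,424; SL = ⌊$54,849/3⌋ = $18,283 → take DB $30,424. Book value $30,425.
Year 2: DB = ⌊$30,425 × 150%/3⌋ = $15,212; SL = ⌊$24,425/2⌋ = $12,212 → take DB $15,212. Book value $15,213.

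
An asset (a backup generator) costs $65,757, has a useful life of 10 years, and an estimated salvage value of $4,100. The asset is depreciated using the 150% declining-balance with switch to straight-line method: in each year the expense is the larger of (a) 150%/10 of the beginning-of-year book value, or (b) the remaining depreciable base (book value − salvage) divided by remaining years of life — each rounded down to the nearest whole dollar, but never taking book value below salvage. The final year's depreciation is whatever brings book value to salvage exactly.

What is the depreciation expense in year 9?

Depreciable base = $65,757 − $4,100 = $61,657.
Year 1: DB = ⌊$65,757 × 150%/10⌋ = $9,863; SL = ⌊$61,657/10⌋ = $6,165 → take DB $9,863. Book value $55,894.
Year 2: DB = ⌊$55,894 × 150%/10⌋ = $8,384; SL = ⌊$51,794/9⌋ = $5,754 → take DB $8,384. Book value $47,510.
Year 3: DB = ⌊$47,510 × 150%/10⌋ = $7,126; SL = ⌊$43,410/8⌋ = $5,426 → take DB $7,126. Book value $40,384.
Year 4: DB = ⌊$40,384 × 150%/10⌋ = $6,057; SL = ⌊$36,284/7⌋ = $5,183 → take DB $6,057. Book value $34,327.
Year 5: DB = ⌊$34,327 × 150%/10⌋ = $5,149; SL = ⌊$30,227/6⌋ = $5,037 → take DB $5,149. Book value $29,178.
Year 6: DB = ⌊$29,178 × 150%/10⌋ = $4,376; SL = ⌊$25,078/5⌋ = $5,015 → take SL $5,015. Book value $24,163.
Year 7: DB = ⌊$24,163 × 150%/10⌋ = $3,624; SL = ⌊$20,063/4⌋ = $5,015 → take SL $5,015. Book value $19,148.
Year 8: DB = ⌊$19,148 × 150%/10⌋ = $2,872; SL = ⌊$15,048/3⌋ = $5,016 → take SL $5,016. Book value $14,132.
Year 9: DB = ⌊$14,132 × 150%/10⌋ = $2,119; SL = ⌊$10,032/2⌋ = $5,016 → take SL $5,016. Book value $9,116.

$5,016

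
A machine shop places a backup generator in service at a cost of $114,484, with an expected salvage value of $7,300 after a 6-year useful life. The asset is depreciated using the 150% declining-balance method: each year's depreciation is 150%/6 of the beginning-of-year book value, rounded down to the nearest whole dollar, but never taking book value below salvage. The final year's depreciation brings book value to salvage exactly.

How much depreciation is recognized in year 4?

Depreciable base = $114,484 − $7,300 = $107,184.
Year 1: ⌊$114,484 × 150%/6⌋ = $28,621. Book value $85,863.
Year 2: ⌊$85,863 × 150%/6⌋ = $21,465. Book value $64,398.
Year 3: ⌊$64,398 × 150%/6⌋ = $16,099. Book value $48,299.
Year 4: ⌊$48,299 × 150%/6⌋ = $12,074. Book value $36,225.

$12,074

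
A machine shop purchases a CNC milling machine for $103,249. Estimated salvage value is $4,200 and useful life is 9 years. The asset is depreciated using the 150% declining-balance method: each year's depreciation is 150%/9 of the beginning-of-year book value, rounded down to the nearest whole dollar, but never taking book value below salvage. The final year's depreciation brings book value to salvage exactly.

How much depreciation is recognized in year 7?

$5,763

Depreciable base = $103,249 − $4,200 = $99,049.
Year 1: ⌊$103,249 × 150%/9⌋ = $17,208. Book value $86,041.
Year 2: ⌊$86,041 × 150%/9⌋ = $14,340. Book value $71,701.
Year 3: ⌊$71,701 × 150%/9⌋ = $11,950. Book value $59,751.
Year 4: ⌊$59,751 × 150%/9⌋ = $9,958. Book value $49,793.
Year 5: ⌊$49,793 × 150%/9⌋ = $8,298. Book value $41,495.
Year 6: ⌊$41,495 × 150%/9⌋ = $6,915. Book value $34,580.
Year 7: ⌊$34,580 × 150%/9⌋ = $5,763. Book value $28,817.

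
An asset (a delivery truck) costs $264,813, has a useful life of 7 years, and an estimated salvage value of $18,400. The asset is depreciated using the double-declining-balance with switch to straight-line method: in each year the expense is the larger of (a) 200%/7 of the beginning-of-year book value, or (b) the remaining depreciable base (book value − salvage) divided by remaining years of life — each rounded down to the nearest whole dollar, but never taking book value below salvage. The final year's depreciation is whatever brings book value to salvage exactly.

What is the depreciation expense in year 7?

Depreciable base = $264,813 − $18,400 = $246,413.
Year 1: DB = ⌊$264,813 × 200%/7⌋ = $75,660; SL = ⌊$246,413/7⌋ = $35,201 → take DB $75,660. Book value $189,153.
Year 2: DB = ⌊$189,153 × 200%/7⌋ = $54,043; SL = ⌊$170,753/6⌋ = $28,458 → take DB $54,043. Book value $135,110.
Year 3: DB = ⌊$135,110 × 200%/7⌋ = $38,602; SL = ⌊$116,710/5⌋ = $23,342 → take DB $38,602. Book value $96,508.
Year 4: DB = ⌊$96,508 × 200%/7⌋ = $27,573; SL = ⌊$78,108/4⌋ = $19,527 → take DB $27,573. Book value $68,935.
Year 5: DB = ⌊$68,935 × 200%/7⌋ = $19,695; SL = ⌊$50,535/3⌋ = $16,845 → take DB $19,695. Book value $49,240.
Year 6: DB = ⌊$49,240 × 200%/7⌋ = $14,068; SL = ⌊$30,840/2⌋ = $15,420 → take SL $15,420. Book value $33,820.
Year 7 (final): $33,820 − $18,400 = $15,420. Book value $18,400.

$15,420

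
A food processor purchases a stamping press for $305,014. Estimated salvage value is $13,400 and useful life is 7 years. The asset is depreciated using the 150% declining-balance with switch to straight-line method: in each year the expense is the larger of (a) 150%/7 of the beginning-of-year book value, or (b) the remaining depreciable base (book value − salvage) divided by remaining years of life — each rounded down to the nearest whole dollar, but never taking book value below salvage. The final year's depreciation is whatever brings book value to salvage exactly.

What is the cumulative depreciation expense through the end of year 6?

Depreciable base = $305,014 − $13,400 = $291,614.
Year 1: DB = ⌊$305,014 × 150%/7⌋ = $65,360; SL = ⌊$291,614/7⌋ = $41,659 → take DB $65,360. Book value $239,654.
Year 2: DB = ⌊$239,654 × 150%/7⌋ = $51,354; SL = ⌊$226,254/6⌋ = $37,709 → take DB $51,354. Book value $188,300.
Year 3: DB = ⌊$188,300 × 150%/7⌋ = $40,350; SL = ⌊$174,900/5⌋ = $34,980 → take DB $40,350. Book value $147,950.
Year 4: DB = ⌊$147,950 × 150%/7⌋ = $31,703; SL = ⌊$134,550/4⌋ = $33,637 → take SL $33,637. Book value $114,313.
Year 5: DB = ⌊$114,313 × 150%/7⌋ = $24,495; SL = ⌊$100,913/3⌋ = $33,637 → take SL $33,637. Book value $80,676.
Year 6: DB = ⌊$80,676 × 150%/7⌋ = $17,287; SL = ⌊$67,276/2⌋ = $33,638 → take SL $33,638. Book value $47,038.
Accumulated through year 6 = $305,014 − $47,038 = $257,976.

$257,976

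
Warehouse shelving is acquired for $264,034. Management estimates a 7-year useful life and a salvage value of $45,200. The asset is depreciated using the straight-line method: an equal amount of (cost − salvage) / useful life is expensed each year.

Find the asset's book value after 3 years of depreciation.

$170,248

Depreciable base = $264,034 − $45,200 = $218,834.
Annual expense = $218,834 / 7 = $31,262.
End of year 1: book value $232,772.
End of year 2: book value $201,510.
End of year 3: book value $170,248.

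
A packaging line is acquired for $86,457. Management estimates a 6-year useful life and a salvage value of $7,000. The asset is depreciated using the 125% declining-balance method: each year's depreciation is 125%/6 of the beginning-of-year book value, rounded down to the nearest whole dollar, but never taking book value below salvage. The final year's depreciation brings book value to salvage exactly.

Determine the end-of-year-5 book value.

$26,887

Depreciable base = $86,457 − $7,000 = $79,457.
Year 1: ⌊$86,457 × 125%/6⌋ = $18,011. Book value $68,446.
Year 2: ⌊$68,446 × 125%/6⌋ = $14,259. Book value $54,187.
Year 3: ⌊$54,187 × 125%/6⌋ = $11,288. Book value $42,899.
Year 4: ⌊$42,899 × 125%/6⌋ = $8,937. Book value $33,962.
Year 5: ⌊$33,962 × 125%/6⌋ = $7,075. Book value $26,887.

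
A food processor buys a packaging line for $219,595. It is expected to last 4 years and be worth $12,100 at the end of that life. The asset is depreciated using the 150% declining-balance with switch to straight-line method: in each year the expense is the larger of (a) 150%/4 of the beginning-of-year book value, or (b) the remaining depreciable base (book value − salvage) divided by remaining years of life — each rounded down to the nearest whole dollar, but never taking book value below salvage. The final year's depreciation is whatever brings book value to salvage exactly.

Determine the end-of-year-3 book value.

Depreciable base = $219,595 − $12,100 = $207,495.
Year 1: DB = ⌊$219,595 × 150%/4⌋ = $82,348; SL = ⌊$207,495/4⌋ = $51,873 → take DB $82,348. Book value $137,247.
Year 2: DB = ⌊$137,247 × 150%/4⌋ = $51,467; SL = ⌊$125,147/3⌋ = $41,715 → take DB $51,467. Book value $85,780.
Year 3: DB = ⌊$85,780 × 150%/4⌋ = $32,167; SL = ⌊$73,680/2⌋ = $36,840 → take SL $36,840. Book value $48,940.

$48,940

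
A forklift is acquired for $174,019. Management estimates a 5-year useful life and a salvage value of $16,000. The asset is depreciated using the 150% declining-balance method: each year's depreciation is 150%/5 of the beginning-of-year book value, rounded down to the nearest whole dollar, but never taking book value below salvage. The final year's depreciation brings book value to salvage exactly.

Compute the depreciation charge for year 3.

Depreciable base = $174,019 − $16,000 = $158,019.
Year 1: ⌊$174,019 × 150%/5⌋ = $52,205. Book value $121,814.
Year 2: ⌊$121,814 × 150%/5⌋ = $36,544. Book value $85,270.
Year 3: ⌊$85,270 × 150%/5⌋ = $25,581. Book value $59,689.

$25,581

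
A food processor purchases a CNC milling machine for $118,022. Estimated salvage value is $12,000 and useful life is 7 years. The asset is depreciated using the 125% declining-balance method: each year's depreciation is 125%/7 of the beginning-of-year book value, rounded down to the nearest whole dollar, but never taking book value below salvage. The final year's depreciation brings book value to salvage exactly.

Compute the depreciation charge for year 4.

$11,681

Depreciable base = $118,022 − $12,000 = $106,022.
Year 1: ⌊$118,022 × 125%/7⌋ = $21,075. Book value $96,947.
Year 2: ⌊$96,947 × 125%/7⌋ = $17,311. Book value $79,636.
Year 3: ⌊$79,636 × 125%/7⌋ = $14,220. Book value $65,416.
Year 4: ⌊$65,416 × 125%/7⌋ = $11,681. Book value $53,735.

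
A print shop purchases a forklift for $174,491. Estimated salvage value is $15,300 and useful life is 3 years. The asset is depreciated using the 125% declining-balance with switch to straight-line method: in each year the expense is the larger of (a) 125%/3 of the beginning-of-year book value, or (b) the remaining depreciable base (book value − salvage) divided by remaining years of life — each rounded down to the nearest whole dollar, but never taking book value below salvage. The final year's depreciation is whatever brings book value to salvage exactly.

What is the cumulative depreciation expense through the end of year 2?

$115,947

Depreciable base = $174,491 − $15,300 = $159,191.
Year 1: DB = ⌊$174,491 × 125%/3⌋ = $72,704; SL = ⌊$159,191/3⌋ = $53,063 → take DB $72,704. Book value $101,787.
Year 2: DB = ⌊$101,787 × 125%/3⌋ = $42,411; SL = ⌊$86,487/2⌋ = $43,243 → take SL $43,243. Book value $58,544.
Accumulated through year 2 = $174,491 − $58,544 = $115,947.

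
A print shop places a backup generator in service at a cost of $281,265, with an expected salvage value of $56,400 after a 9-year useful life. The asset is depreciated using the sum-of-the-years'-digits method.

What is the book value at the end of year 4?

Depreciable base = $281,265 − $56,400 = $224,865.
Sum of the years' digits = 9+8+7+6+5+4+3+2+1 = 45.
Year 1: $224,865 × 9/45 = $44,973. Book value $236,292.
Year 2: $224,865 × 8/45 = $39,976. Book value $196,316.
Year 3: $224,865 × 7/45 = $34,979. Book value $161,337.
Year 4: $224,865 × 6/45 = $29,982. Book value $131,355.

$131,355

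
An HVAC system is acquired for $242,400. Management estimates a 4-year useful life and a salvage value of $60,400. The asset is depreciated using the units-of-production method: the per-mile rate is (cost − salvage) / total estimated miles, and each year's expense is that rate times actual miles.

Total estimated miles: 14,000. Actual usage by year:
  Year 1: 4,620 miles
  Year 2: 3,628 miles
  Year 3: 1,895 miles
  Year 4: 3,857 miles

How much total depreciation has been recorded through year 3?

Depreciable base = $242,400 − $60,400 = $182,000.
Rate = $182,000 / 14,000 miles = $13 per mile.
Year 1: 4,620 × $13 = $60,060. Book value $182,340.
Year 2: 3,628 × $13 = $47,164. Book value $135,176.
Year 3: 1,895 × $13 = $24,635. Book value $110,541.
Accumulated through year 3 = $242,400 − $110,541 = $131,859.

$131,859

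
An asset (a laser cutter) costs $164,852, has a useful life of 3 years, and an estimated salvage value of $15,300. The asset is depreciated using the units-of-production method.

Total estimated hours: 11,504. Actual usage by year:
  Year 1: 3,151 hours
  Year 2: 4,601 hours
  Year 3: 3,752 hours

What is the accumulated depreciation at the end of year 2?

$100,776

Depreciable base = $164,852 − $15,300 = $149,552.
Rate = $149,552 / 11,504 hours = $13 per hour.
Year 1: 3,151 × $13 = $40,963. Book value $123,889.
Year 2: 4,601 × $13 = $59,813. Book value $64,076.
Accumulated through year 2 = $164,852 − $64,076 = $100,776.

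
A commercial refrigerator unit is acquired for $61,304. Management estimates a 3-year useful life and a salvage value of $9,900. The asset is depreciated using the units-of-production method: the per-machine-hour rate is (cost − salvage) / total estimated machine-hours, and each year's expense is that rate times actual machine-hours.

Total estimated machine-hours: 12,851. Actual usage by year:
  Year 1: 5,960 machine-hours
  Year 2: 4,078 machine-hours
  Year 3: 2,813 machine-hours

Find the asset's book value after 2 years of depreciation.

Depreciable base = $61,304 − $9,900 = $51,404.
Rate = $51,404 / 12,851 machine-hours = $4 per machine-hour.
Year 1: 5,960 × $4 = $23,840. Book value $37,464.
Year 2: 4,078 × $4 = $16,312. Book value $21,152.

$21,152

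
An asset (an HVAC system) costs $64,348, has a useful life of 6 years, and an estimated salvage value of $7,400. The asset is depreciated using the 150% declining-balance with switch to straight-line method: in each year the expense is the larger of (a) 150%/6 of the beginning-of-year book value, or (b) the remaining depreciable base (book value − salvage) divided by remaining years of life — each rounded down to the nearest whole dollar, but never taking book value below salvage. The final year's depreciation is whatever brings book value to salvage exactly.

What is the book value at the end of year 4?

Depreciable base = $64,348 − $7,400 = $56,948.
Year 1: DB = ⌊$64,348 × 150%/6⌋ = $16,087; SL = ⌊$56,948/6⌋ = $9,491 → take DB $16,087. Book value $48,261.
Year 2: DB = ⌊$48,261 × 150%/6⌋ = $12,065; SL = ⌊$40,861/5⌋ = $8,172 → take DB $12,065. Book value $36,196.
Year 3: DB = ⌊$36,196 × 150%/6⌋ = $9,049; SL = ⌊$28,796/4⌋ = $7,199 → take DB $9,049. Book value $27,147.
Year 4: DB = ⌊$27,147 × 150%/6⌋ = $6,786; SL = ⌊$19,747/3⌋ = $6,582 → take DB $6,786. Book value $20,361.

$20,361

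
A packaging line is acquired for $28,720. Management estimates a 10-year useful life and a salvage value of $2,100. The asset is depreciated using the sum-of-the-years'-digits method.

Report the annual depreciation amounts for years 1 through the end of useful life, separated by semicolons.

Depreciable base = $28,720 − $2,100 = $26,620.
Sum of the years' digits = 10+9+8+7+6+5+4+3+2+1 = 55.
Year 1: $26,620 × 10/55 = $4,840. Book value $23,880.
Year 2: $26,620 × 9/55 = $4,356. Book value $19,524.
Year 3: $26,620 × 8/55 = $3,872. Book value $15,652.
Year 4: $26,620 × 7/55 = $3,388. Book value $12,264.
Year 5: $26,620 × 6/55 = $2,904. Book value $9,360.
Year 6: $26,620 × 5/55 = $2,420. Book value $6,940.
Year 7: $26,620 × 4/55 = $1,936. Book value $5,004.
Year 8: $26,620 × 3/55 = $1,452. Book value $3,552.
Year 9: $26,620 × 2/55 = $968. Book value $2,584.
Year 10: $26,620 × 1/55 = $484. Book value $2,100.

$4,840; $4,356; $3,872; $3,388; $2,904; $2,420; $1,936; $1,452; $968; $484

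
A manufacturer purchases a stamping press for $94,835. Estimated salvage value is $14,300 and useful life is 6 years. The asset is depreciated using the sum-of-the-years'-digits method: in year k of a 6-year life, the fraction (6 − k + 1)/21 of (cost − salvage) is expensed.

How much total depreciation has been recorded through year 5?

$76,700

Depreciable base = $94,835 − $14,300 = $80,535.
Sum of the years' digits = 6+5+4+3+2+1 = 21.
Year 1: $80,535 × 6/21 = $23,010. Book value $71,825.
Year 2: $80,535 × 5/21 = $19,175. Book value $52,650.
Year 3: $80,535 × 4/21 = $15,340. Book value $37,310.
Year 4: $80,535 × 3/21 = $11,505. Book value $25,805.
Year 5: $80,535 × 2/21 = $7,670. Book value $18,135.
Accumulated through year 5 = $94,835 − $18,135 = $76,700.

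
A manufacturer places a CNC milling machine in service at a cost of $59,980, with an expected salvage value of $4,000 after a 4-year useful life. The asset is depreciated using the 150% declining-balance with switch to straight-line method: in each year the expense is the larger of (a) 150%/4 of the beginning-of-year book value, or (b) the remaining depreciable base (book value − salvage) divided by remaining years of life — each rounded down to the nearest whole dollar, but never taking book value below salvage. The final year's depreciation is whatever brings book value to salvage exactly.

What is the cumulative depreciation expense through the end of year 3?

$46,265

Depreciable base = $59,980 − $4,000 = $55,980.
Year 1: DB = ⌊$59,980 × 150%/4⌋ = $22,492; SL = ⌊$55,980/4⌋ = $13,995 → take DB $22,492. Book value $37,488.
Year 2: DB = ⌊$37,488 × 150%/4⌋ = $14,058; SL = ⌊$33,488/3⌋ = $11,162 → take DB $14,058. Book value $23,430.
Year 3: DB = ⌊$23,430 × 150%/4⌋ = $8,786; SL = ⌊$19,430/2⌋ = $9,715 → take SL $9,715. Book value $13,715.
Accumulated through year 3 = $59,980 − $13,715 = $46,265.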